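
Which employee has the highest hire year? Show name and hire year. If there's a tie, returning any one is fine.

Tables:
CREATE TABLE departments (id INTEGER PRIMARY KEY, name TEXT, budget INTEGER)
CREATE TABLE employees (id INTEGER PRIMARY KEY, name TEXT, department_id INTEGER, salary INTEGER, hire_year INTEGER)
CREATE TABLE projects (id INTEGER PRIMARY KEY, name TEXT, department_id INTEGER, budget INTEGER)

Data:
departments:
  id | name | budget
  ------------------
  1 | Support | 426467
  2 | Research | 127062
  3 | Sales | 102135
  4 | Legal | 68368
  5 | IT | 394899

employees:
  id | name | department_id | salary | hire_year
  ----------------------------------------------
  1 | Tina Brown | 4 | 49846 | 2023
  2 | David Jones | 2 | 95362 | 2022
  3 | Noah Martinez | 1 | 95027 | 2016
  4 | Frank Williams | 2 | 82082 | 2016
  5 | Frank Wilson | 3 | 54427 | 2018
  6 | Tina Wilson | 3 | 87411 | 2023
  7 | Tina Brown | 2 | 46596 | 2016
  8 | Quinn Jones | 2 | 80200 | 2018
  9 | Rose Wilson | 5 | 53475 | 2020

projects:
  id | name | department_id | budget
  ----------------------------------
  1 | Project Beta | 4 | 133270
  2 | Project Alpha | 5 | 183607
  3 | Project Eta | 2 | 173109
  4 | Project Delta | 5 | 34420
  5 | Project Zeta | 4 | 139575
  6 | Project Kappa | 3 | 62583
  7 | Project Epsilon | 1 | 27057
SELECT name, hire_year FROM employees ORDER BY hire_year DESC LIMIT 1

Execution result:
name | hire_year
Tina Brown | 2023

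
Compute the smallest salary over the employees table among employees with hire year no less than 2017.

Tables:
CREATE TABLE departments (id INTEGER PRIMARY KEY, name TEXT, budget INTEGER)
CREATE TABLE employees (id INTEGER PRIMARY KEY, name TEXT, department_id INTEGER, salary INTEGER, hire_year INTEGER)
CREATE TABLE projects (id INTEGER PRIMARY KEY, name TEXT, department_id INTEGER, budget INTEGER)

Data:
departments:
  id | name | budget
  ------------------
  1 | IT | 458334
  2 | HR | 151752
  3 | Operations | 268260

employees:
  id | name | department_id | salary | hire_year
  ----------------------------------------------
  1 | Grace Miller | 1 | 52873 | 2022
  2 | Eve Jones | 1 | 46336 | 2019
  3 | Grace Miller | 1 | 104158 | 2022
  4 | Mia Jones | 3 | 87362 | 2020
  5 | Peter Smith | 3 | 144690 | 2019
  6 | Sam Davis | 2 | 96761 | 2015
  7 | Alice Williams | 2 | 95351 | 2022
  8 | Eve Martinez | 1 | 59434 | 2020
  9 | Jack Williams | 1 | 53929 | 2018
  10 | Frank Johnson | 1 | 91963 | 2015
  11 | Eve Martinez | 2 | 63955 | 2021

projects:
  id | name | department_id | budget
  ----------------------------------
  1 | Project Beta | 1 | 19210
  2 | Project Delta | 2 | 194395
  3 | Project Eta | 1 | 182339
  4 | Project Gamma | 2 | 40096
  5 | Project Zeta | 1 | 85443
SELECT MIN(salary) FROM employees WHERE hire_year >= 2017

Execution result:
46336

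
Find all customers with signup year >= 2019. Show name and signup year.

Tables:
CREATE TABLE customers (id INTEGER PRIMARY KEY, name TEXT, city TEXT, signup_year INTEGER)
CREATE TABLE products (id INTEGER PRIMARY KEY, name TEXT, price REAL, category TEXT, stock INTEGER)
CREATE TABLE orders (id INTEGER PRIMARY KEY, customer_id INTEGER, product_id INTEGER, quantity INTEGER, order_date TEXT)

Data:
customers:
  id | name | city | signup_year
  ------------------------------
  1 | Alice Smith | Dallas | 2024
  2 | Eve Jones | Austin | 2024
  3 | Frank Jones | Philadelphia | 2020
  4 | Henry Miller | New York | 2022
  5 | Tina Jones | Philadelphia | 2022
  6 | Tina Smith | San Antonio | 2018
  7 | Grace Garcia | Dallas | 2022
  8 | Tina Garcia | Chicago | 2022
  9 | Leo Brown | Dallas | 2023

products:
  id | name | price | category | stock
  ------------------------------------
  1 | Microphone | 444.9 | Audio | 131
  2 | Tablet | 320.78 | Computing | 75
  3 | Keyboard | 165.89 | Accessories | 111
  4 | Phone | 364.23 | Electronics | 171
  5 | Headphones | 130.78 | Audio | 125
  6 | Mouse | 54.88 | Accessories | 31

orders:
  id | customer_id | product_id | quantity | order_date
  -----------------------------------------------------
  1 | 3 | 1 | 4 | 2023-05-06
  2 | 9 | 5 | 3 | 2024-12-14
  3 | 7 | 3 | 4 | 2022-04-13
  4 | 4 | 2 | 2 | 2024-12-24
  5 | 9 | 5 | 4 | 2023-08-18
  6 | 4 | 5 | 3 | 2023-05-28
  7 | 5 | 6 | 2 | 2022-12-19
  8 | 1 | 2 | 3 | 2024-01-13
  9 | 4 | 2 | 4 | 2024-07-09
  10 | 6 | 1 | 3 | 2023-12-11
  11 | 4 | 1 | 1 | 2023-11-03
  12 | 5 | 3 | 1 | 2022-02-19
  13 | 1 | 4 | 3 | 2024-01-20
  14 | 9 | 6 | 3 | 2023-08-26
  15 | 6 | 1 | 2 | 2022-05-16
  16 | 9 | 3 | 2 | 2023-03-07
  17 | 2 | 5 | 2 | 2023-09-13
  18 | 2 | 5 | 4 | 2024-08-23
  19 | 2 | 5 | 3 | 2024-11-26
SELECT name, signup_year FROM customers WHERE signup_year >= 2019

Execution result:
name | signup_year
Alice Smith | 2024
Eve Jones | 2024
Frank Jones | 2020
Henry Miller | 2022
Tina Jones | 2022
Grace Garcia | 2022
Tina Garcia | 2022
Leo Brown | 2023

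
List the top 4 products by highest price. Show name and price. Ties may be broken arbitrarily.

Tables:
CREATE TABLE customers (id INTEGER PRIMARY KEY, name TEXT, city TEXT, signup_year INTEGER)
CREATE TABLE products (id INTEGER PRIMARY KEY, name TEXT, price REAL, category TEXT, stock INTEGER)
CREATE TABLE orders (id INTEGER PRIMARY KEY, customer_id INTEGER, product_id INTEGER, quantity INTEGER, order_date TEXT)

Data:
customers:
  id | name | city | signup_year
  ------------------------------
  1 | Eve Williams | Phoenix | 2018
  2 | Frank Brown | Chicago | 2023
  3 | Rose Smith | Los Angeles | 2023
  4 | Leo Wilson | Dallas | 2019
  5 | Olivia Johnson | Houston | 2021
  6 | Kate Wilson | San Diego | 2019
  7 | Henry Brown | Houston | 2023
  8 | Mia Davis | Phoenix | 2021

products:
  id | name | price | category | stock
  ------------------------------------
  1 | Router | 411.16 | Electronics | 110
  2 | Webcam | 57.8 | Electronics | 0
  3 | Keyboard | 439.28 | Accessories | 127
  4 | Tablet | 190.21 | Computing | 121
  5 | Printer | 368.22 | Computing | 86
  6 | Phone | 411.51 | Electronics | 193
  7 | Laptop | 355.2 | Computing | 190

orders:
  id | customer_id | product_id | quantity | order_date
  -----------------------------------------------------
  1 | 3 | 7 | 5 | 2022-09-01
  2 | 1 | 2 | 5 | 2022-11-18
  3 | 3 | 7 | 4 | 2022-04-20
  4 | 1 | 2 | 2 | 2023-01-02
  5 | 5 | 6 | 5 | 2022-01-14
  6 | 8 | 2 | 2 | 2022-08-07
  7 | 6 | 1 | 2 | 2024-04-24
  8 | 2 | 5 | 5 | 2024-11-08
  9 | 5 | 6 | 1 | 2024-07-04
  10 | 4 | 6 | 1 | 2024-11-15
SELECT name, price FROM products ORDER BY price DESC LIMIT 4

Execution result:
name | price
Keyboard | 439.28
Phone | 411.51
Router | 411.16
Printer | 368.22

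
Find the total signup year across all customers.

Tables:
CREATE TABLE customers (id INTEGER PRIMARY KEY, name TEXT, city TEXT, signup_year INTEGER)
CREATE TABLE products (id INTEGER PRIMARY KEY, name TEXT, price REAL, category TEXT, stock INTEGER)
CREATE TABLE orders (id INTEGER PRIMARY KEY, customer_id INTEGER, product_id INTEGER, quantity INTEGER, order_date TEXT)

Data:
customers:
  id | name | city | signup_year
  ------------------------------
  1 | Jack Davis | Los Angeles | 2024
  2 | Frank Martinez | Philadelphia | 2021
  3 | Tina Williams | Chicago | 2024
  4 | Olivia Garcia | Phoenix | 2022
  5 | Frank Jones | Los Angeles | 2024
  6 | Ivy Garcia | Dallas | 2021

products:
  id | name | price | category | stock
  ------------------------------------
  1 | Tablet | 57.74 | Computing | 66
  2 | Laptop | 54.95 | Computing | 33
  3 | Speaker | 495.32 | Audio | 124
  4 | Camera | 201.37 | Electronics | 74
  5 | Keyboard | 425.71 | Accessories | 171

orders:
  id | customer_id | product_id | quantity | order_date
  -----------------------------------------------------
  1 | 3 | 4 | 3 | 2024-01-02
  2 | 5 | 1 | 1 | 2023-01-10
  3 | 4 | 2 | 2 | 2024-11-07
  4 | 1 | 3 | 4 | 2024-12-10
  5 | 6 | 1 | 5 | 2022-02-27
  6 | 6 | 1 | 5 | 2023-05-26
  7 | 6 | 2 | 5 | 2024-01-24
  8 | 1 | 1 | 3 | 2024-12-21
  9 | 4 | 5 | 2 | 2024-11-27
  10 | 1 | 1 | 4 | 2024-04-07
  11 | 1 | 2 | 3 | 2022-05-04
SELECT SUM(signup_year) FROM customers

Execution result:
12136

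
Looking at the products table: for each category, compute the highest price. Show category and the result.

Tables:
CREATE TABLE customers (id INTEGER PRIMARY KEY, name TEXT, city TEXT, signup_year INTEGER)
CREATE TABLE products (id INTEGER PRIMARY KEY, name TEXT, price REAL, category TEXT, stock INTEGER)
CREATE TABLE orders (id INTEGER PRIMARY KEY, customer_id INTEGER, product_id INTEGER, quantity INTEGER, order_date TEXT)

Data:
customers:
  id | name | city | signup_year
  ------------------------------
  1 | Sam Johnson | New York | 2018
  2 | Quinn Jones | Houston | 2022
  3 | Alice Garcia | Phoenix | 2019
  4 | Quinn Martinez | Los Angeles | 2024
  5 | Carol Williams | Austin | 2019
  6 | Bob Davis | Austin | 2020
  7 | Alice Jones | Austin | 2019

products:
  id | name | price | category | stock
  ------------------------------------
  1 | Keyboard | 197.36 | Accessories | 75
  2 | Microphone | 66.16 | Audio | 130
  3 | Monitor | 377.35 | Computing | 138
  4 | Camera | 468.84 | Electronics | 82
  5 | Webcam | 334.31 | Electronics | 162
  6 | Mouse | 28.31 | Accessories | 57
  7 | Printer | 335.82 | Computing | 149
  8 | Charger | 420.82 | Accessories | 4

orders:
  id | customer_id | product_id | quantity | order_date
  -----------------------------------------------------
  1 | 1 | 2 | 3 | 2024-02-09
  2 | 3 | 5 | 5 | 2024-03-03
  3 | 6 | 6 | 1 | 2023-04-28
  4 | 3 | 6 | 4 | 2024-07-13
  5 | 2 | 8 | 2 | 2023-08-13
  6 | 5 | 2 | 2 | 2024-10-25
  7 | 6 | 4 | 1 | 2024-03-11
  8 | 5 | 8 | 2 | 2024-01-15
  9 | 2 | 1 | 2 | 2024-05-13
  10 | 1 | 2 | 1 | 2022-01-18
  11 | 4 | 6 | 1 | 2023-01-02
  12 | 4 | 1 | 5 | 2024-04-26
SELECT category, MAX(price) AS max_price FROM products GROUP BY category

Execution result:
category | max_price
Accessories | 420.82
Audio | 66.16
Computing | 377.35
Electronics | 468.84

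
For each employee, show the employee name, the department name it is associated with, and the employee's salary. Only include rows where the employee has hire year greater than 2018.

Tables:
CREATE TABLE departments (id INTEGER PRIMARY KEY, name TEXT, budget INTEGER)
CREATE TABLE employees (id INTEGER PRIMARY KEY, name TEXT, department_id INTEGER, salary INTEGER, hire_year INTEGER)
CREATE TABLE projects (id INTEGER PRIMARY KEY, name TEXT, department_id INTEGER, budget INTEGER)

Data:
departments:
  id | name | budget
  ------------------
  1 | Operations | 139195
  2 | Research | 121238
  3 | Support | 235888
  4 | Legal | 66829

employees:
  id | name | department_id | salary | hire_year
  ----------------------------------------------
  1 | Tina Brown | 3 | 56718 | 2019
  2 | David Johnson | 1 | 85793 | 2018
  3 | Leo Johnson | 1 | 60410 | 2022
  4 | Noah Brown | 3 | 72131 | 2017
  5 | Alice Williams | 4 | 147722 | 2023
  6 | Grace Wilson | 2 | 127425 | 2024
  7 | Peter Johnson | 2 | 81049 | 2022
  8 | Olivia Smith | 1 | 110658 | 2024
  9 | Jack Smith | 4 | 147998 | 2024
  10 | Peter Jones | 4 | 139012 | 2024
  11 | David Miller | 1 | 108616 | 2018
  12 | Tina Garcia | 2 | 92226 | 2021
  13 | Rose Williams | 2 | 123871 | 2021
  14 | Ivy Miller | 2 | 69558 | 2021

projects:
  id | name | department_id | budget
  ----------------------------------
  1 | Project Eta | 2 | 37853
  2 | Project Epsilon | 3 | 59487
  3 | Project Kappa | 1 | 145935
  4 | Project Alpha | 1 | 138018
SELECT c.name, p.name AS department, c.salary FROM employees c JOIN departments p ON c.department_id = p.id WHERE c.hire_year > 2018

Execution result:
name | department | salary
Tina Brown | Support | 56718
Leo Johnson | Operations | 60410
Alice Williams | Legal | 147722
Grace Wilson | Research | 127425
Peter Johnson | Research | 81049
Olivia Smith | Operations | 110658
Jack Smith | Legal | 147998
Peter Jones | Legal | 139012
Tina Garcia | Research | 92226
Rose Williams | Research | 123871
Ivy Miller | Research | 69558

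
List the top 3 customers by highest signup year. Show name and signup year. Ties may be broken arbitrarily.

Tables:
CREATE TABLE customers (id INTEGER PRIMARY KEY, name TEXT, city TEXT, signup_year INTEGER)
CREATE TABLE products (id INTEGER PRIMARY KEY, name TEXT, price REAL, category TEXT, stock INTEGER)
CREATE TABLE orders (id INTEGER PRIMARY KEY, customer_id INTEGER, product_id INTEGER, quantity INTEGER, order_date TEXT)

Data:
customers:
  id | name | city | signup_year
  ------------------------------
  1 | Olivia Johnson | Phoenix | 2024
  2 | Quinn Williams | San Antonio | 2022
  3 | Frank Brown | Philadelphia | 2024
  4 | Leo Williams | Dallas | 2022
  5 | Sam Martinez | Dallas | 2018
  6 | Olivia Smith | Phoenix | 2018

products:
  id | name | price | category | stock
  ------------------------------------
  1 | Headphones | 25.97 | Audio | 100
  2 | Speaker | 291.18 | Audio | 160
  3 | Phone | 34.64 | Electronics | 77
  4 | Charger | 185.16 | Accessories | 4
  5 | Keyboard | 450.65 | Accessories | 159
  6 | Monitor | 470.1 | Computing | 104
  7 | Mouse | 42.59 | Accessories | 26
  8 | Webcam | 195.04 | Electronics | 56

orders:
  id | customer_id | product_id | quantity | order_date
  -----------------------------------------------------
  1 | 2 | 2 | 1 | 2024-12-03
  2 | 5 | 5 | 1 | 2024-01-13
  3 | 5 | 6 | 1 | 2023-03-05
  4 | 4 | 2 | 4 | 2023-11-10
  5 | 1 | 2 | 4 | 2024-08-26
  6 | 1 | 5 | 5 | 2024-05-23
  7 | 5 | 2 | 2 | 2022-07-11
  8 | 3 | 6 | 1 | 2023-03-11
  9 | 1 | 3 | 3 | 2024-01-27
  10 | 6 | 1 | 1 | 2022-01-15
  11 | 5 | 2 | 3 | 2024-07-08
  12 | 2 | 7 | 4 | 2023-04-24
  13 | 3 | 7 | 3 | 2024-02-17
SELECT name, signup_year FROM customers ORDER BY signup_year DESC LIMIT 3

Execution result:
name | signup_year
Olivia Johnson | 2024
Frank Brown | 2024
Quinn Williams | 2022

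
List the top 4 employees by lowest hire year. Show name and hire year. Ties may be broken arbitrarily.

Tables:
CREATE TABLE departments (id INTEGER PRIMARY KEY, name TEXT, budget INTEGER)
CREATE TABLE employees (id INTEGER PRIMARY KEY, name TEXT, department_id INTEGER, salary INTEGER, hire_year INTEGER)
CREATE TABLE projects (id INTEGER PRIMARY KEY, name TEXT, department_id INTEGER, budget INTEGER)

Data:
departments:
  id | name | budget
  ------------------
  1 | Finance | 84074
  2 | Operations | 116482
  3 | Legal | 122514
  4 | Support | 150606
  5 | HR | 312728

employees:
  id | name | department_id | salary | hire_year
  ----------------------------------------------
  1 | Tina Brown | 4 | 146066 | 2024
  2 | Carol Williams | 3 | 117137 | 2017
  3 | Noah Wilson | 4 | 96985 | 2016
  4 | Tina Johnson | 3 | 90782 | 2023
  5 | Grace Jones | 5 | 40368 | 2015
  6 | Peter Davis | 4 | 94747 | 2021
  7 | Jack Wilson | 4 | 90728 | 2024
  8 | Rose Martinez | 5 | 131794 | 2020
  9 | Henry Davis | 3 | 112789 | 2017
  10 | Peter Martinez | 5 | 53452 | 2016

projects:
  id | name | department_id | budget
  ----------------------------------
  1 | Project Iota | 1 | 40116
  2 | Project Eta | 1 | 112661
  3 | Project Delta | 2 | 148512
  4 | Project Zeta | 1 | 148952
SELECT name, hire_year FROM employees ORDER BY hire_year ASC LIMIT 4

Execution result:
name | hire_year
Grace Jones | 2015
Noah Wilson | 2016
Peter Martinez | 2016
Carol Williams | 2017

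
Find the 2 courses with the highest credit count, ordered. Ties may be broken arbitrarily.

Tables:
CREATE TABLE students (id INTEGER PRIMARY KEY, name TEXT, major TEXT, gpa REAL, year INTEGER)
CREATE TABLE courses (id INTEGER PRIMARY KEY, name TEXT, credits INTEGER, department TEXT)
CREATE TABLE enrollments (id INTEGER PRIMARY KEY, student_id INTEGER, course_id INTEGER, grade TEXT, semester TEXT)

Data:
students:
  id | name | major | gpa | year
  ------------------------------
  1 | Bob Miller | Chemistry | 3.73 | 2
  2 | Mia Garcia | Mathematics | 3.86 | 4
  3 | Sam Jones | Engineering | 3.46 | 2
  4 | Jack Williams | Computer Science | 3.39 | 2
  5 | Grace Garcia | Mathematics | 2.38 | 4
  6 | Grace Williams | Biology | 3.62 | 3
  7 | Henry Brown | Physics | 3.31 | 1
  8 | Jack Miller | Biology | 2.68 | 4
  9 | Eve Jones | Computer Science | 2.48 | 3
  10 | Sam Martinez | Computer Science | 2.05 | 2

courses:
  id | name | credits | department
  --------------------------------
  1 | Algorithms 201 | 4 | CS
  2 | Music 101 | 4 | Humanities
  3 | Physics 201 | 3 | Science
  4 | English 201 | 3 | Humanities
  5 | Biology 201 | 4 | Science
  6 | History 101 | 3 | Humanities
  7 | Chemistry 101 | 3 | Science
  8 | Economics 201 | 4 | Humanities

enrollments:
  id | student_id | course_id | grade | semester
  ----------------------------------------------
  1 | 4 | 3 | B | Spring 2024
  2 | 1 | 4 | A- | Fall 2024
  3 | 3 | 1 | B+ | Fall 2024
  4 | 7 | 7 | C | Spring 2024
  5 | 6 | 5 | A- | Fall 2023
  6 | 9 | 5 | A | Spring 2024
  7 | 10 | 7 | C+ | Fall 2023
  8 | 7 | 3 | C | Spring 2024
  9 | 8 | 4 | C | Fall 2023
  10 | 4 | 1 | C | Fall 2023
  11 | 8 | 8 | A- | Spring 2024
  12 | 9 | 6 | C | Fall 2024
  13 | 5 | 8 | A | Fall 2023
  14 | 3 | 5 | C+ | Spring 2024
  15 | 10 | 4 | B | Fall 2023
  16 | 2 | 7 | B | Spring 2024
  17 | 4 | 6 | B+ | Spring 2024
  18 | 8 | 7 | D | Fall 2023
SELECT name, credits FROM courses ORDER BY credits DESC LIMIT 2

Execution result:
name | credits
Algorithms 201 | 4
Music 101 | 4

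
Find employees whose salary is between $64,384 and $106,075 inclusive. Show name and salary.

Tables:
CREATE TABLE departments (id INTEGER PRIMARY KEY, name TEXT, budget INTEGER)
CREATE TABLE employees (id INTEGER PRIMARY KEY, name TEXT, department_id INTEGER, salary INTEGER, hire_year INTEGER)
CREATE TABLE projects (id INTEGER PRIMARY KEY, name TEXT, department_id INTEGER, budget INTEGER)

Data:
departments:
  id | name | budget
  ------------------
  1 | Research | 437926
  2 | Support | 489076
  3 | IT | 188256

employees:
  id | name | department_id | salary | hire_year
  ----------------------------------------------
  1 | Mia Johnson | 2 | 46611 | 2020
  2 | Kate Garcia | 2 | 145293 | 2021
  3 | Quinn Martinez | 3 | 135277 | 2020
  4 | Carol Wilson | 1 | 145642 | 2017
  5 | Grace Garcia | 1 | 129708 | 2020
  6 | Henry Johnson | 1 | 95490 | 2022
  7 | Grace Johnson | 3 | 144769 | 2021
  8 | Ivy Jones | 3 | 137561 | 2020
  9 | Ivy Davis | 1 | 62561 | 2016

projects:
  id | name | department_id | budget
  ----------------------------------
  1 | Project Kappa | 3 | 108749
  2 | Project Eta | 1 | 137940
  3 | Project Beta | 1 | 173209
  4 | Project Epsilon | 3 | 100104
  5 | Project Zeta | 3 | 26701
SELECT name, salary FROM employees WHERE salary BETWEEN 64384 AND 106075

Execution result:
name | salary
Henry Johnson | 95490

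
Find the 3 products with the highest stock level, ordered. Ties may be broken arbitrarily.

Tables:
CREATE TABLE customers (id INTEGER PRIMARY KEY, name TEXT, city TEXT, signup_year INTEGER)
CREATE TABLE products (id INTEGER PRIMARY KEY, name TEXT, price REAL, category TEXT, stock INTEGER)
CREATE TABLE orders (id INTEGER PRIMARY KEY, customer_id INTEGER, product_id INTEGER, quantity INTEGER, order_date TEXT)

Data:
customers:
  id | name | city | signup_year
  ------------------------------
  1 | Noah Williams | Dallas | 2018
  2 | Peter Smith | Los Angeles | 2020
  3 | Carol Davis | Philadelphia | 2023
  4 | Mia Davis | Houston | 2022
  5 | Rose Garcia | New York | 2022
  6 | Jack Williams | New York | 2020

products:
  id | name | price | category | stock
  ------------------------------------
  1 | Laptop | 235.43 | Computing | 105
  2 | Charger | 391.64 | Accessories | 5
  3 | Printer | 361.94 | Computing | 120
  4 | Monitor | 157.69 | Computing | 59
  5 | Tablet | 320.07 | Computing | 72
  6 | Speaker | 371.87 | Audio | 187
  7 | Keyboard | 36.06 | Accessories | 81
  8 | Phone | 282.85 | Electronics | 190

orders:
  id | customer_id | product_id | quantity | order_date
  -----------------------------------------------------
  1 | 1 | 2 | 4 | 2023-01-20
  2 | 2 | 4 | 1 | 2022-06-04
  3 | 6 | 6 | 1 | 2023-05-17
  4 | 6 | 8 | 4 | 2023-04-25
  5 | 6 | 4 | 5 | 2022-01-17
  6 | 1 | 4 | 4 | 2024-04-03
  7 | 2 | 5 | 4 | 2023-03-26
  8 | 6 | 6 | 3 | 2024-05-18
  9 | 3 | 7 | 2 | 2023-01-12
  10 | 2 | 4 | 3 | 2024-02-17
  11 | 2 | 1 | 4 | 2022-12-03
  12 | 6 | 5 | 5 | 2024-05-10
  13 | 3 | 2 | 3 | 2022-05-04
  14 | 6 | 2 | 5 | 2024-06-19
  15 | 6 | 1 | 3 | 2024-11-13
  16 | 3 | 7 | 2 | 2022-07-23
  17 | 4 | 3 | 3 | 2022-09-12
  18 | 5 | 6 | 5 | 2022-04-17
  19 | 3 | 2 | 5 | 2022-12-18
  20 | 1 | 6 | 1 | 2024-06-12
SELECT name, stock FROM products ORDER BY stock DESC LIMIT 3

Execution result:
name | stock
Phone | 190
Speaker | 187
Printer | 120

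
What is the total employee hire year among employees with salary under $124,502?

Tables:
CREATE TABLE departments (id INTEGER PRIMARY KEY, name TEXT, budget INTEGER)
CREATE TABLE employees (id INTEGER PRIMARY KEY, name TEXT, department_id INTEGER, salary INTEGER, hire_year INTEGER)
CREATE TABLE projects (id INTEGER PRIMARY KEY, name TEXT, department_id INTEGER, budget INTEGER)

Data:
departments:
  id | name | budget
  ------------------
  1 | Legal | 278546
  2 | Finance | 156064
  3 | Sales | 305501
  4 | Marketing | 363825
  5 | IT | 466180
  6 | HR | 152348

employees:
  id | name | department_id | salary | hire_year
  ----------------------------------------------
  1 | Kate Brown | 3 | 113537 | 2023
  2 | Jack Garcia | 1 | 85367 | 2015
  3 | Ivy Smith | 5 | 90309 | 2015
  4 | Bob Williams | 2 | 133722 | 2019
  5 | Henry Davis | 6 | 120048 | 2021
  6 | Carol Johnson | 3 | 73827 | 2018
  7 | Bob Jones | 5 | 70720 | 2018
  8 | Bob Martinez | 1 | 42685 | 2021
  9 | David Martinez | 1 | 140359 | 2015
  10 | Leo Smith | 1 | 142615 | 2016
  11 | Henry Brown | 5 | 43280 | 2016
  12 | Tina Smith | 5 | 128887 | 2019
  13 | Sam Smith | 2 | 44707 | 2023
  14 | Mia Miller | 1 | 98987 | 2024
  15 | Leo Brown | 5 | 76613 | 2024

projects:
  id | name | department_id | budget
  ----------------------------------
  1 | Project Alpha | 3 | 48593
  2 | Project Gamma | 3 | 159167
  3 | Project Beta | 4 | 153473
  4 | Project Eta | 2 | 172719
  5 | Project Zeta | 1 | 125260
SELECT SUM(hire_year) FROM employees WHERE salary < 124502

Execution result:
22218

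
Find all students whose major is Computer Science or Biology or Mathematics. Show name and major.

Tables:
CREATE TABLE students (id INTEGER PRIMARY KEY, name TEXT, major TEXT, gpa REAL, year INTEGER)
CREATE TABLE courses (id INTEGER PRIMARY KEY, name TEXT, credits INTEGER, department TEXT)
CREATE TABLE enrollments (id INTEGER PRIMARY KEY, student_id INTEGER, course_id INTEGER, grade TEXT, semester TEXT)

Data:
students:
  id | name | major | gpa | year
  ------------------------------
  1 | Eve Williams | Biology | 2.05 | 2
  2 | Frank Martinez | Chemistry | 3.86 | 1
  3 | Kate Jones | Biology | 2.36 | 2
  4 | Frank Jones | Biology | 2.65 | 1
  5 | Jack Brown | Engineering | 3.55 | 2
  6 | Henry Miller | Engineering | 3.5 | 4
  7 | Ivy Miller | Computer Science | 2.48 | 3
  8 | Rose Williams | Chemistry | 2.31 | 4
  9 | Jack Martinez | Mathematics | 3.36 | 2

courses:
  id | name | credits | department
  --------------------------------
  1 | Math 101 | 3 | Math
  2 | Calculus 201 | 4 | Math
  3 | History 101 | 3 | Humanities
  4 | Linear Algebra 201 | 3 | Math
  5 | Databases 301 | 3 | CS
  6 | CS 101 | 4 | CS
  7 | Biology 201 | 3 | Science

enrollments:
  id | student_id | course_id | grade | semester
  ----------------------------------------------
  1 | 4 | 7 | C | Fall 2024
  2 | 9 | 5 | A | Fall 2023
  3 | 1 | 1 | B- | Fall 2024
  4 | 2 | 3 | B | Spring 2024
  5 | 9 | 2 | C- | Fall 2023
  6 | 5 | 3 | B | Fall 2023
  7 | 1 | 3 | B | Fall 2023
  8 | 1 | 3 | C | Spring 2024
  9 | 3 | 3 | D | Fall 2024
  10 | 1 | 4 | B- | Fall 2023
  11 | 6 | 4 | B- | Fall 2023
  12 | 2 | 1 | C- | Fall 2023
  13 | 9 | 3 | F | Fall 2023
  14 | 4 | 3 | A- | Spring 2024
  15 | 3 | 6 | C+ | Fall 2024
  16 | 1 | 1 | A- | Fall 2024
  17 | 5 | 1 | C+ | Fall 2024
SELECT name, major FROM students WHERE major IN ('Computer Science', 'Biology', 'Mathematics')

Execution result:
name | major
Eve Williams | Biology
Kate Jones | Biology
Frank Jones | Biology
Ivy Miller | Computer Science
Jack Martinez | Mathematics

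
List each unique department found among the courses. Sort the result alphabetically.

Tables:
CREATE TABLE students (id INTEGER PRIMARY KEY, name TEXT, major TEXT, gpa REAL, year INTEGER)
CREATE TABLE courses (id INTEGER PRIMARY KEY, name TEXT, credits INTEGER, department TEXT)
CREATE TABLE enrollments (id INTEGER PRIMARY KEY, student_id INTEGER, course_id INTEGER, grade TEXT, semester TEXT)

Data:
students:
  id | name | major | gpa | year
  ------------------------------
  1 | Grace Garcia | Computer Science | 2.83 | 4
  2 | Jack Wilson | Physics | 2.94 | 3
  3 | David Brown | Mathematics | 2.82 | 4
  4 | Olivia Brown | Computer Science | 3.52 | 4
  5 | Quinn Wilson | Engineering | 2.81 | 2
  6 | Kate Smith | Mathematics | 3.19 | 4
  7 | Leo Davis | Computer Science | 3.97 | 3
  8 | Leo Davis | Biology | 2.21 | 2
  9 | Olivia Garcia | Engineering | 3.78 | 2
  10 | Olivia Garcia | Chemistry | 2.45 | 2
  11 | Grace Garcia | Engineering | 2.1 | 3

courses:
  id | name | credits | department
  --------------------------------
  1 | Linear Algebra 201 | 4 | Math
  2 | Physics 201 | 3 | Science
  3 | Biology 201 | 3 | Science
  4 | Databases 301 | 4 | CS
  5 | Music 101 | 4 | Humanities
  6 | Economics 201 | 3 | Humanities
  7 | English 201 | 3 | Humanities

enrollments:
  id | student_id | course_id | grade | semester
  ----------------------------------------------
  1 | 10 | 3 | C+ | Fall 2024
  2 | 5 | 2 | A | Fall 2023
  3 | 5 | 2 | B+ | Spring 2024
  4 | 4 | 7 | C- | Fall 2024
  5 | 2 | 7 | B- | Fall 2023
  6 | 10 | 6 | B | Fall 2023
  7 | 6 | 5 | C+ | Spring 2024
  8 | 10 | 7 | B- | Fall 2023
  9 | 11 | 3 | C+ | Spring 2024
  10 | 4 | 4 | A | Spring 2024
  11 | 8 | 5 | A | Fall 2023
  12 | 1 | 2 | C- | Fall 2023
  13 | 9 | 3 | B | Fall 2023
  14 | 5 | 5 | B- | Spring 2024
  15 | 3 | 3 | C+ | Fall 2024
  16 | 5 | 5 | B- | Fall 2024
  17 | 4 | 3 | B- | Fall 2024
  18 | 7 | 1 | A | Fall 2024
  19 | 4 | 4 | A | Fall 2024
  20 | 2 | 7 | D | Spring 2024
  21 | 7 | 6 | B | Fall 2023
SELECT DISTINCT department FROM courses ORDER BY department

Execution result:
department
CS
Humanities
Math
Science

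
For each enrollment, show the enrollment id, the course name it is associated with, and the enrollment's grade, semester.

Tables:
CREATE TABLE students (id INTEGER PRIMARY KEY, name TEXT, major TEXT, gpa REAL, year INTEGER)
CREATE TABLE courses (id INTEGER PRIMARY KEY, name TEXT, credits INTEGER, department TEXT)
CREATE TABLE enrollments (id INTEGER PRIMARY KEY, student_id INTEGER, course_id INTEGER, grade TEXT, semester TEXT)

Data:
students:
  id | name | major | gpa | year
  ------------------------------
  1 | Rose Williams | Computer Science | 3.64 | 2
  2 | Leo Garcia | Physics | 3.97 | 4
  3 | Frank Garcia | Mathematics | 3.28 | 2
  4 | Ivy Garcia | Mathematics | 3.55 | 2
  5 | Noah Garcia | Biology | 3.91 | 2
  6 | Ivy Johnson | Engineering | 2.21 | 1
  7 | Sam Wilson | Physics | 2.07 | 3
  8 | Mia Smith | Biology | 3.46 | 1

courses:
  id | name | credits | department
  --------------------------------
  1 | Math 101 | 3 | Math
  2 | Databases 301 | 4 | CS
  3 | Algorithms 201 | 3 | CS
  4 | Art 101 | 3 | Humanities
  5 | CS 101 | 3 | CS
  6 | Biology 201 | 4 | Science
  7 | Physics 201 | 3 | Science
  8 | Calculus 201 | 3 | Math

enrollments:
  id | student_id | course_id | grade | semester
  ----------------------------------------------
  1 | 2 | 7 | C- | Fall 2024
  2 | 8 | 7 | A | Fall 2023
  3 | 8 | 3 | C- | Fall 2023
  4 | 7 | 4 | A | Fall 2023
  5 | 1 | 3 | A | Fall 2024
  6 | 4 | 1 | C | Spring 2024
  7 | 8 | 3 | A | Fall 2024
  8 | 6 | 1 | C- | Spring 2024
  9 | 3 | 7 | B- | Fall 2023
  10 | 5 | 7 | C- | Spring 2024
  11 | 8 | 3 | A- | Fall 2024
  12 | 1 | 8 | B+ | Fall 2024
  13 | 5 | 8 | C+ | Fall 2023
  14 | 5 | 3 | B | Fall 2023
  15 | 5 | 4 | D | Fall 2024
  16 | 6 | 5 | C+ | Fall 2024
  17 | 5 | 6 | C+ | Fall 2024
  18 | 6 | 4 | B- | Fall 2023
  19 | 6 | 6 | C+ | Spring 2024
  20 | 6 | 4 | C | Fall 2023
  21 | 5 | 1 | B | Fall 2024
SELECT c.id, p.name AS course, c.grade, c.semester FROM enrollments c JOIN courses p ON c.course_id = p.id

Execution result:
id | course | grade | semester
1 | Physics 201 | C- | Fall 2024
2 | Physics 201 | A | Fall 2023
3 | Algorithms 201 | C- | Fall 2023
4 | Art 101 | A | Fall 2023
5 | Algorithms 201 | A | Fall 2024
6 | Math 101 | C | Spring 2024
7 | Algorithms 201 | A | Fall 2024
8 | Math 101 | C- | Spring 2024
9 | Physics 201 | B- | Fall 2023
10 | Physics 201 | C- | Spring 2024
11 | Algorithms 201 | A- | Fall 2024
12 | Calculus 201 | B+ | Fall 2024
13 | Calculus 201 | C+ | Fall 2023
14 | Algorithms 201 | B | Fall 2023
15 | Art 101 | D | Fall 2024
16 | CS 101 | C+ | Fall 2024
17 | Biology 201 | C+ | Fall 2024
18 | Art 101 | B- | Fall 2023
19 | Biology 201 | C+ | Spring 2024
20 | Art 101 | C | Fall 2023
21 | Math 101 | B | Fall 2024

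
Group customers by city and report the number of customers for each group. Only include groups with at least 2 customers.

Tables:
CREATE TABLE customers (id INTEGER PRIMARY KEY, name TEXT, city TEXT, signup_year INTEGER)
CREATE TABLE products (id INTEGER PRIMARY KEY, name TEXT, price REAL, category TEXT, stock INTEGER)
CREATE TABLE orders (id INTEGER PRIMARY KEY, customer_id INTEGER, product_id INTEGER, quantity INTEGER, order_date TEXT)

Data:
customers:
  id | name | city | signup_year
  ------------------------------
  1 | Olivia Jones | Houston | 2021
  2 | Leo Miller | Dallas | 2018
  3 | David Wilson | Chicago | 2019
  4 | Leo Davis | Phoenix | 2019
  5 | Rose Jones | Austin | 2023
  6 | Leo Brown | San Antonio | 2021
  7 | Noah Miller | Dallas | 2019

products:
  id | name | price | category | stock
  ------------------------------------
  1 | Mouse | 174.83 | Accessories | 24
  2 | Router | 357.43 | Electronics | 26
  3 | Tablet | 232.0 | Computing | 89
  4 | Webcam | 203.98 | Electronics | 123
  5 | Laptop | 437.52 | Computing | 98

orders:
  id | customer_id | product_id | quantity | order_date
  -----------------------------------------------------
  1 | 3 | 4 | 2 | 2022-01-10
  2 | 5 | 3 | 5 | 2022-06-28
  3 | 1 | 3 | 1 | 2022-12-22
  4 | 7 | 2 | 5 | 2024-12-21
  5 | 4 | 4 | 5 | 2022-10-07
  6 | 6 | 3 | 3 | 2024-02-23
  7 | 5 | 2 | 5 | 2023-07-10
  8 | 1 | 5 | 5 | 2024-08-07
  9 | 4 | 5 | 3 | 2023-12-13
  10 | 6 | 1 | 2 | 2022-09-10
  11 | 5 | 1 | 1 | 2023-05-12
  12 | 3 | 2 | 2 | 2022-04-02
SELECT city, COUNT(*) AS n FROM customers GROUP BY city HAVING COUNT(*) >= 2

Execution result:
city | n
Dallas | 2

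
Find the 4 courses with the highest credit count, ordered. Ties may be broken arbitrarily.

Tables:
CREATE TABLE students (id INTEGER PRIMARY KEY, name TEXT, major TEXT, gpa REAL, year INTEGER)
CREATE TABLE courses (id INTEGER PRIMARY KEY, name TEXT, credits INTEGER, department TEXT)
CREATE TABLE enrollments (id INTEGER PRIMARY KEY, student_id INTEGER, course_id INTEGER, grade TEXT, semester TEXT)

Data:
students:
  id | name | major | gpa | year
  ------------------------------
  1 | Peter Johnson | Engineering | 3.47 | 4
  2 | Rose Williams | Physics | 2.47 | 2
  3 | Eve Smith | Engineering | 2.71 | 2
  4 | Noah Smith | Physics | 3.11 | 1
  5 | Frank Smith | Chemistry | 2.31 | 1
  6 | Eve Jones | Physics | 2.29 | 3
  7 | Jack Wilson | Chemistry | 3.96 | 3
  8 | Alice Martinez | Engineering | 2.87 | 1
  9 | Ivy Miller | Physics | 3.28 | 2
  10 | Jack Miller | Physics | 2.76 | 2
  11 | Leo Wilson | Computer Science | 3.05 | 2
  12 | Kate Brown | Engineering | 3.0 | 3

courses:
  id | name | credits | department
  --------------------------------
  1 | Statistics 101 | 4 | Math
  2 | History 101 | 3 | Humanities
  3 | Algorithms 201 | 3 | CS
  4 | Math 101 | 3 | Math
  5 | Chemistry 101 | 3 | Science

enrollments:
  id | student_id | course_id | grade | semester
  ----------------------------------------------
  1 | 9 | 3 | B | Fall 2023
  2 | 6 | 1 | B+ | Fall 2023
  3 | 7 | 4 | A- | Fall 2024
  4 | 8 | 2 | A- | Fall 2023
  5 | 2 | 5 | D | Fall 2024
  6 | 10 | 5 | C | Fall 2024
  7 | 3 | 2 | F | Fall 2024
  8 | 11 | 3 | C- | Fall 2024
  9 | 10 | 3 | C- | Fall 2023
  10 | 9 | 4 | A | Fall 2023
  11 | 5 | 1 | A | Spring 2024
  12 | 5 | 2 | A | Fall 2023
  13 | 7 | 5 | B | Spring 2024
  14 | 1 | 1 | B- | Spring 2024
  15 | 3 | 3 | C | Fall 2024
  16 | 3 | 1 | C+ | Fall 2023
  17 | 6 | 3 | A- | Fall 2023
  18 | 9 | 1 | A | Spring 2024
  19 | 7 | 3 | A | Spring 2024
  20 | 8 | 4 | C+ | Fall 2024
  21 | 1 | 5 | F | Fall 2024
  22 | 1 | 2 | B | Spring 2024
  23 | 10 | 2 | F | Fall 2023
SELECT name, credits FROM courses ORDER BY credits DESC LIMIT 4

Execution result:
name | credits
Statistics 101 | 4
History 101 | 3
Algorithms 201 | 3
Math 101 | 3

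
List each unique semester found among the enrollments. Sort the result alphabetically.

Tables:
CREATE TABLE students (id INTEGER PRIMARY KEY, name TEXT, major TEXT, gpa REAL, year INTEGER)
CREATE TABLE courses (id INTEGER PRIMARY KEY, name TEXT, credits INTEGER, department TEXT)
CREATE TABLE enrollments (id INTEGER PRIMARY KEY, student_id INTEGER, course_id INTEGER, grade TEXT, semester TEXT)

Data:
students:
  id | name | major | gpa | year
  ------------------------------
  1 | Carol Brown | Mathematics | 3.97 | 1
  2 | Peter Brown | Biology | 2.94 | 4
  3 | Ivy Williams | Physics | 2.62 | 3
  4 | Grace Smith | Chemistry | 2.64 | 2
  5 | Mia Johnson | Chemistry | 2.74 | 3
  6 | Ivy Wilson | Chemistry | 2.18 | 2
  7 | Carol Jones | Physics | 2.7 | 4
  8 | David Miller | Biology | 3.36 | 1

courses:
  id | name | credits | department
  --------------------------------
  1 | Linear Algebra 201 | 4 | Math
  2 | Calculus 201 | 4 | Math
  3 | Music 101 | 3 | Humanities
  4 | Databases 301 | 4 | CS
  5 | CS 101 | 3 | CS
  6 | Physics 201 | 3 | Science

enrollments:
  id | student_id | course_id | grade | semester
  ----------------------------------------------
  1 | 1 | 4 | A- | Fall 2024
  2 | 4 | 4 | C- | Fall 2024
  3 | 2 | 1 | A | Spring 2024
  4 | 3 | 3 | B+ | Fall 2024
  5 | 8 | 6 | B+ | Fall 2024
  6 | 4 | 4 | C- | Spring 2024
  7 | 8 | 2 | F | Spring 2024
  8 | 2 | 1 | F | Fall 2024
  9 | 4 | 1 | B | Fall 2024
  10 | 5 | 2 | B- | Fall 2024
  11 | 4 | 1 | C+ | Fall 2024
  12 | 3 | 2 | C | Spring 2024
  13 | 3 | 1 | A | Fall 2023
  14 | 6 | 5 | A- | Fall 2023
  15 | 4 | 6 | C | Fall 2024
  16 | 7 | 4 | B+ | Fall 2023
SELECT DISTINCT semester FROM enrollments ORDER BY semester

Execution result:
semester
Fall 2023
Fall 2024
Spring 2024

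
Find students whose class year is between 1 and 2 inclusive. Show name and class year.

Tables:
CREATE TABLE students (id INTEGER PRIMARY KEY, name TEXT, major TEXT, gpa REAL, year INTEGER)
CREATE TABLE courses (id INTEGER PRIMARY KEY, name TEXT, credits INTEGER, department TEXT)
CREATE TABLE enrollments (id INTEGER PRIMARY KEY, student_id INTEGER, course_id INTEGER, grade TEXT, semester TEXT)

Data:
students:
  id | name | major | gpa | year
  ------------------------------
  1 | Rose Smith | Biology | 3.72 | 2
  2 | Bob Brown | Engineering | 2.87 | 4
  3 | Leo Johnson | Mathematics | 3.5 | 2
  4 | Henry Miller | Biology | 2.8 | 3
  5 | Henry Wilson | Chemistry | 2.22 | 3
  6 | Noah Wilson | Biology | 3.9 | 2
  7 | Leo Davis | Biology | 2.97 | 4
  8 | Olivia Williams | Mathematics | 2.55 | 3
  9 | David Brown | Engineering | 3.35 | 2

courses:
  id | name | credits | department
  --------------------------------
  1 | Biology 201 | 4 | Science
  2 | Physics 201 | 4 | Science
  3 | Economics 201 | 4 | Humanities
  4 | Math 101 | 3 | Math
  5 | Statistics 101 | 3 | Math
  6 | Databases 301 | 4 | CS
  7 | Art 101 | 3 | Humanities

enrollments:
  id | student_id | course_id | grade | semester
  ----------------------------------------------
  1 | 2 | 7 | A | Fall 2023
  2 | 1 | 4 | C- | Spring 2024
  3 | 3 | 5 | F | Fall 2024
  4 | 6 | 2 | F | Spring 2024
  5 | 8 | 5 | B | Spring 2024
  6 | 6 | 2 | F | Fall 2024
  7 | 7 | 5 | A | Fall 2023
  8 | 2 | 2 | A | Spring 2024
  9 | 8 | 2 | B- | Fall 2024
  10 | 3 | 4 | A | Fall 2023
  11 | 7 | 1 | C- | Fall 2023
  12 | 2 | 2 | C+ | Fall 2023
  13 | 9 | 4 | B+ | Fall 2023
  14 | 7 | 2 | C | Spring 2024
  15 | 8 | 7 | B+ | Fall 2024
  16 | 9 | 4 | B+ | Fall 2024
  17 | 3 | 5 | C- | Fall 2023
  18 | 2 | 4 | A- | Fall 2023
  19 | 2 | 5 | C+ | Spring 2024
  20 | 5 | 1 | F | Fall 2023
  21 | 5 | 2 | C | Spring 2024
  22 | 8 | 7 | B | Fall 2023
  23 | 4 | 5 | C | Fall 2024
SELECT name, year FROM students WHERE year BETWEEN 1 AND 2

Execution result:
name | year
Rose Smith | 2
Leo Johnson | 2
Noah Wilson | 2
David Brown | 2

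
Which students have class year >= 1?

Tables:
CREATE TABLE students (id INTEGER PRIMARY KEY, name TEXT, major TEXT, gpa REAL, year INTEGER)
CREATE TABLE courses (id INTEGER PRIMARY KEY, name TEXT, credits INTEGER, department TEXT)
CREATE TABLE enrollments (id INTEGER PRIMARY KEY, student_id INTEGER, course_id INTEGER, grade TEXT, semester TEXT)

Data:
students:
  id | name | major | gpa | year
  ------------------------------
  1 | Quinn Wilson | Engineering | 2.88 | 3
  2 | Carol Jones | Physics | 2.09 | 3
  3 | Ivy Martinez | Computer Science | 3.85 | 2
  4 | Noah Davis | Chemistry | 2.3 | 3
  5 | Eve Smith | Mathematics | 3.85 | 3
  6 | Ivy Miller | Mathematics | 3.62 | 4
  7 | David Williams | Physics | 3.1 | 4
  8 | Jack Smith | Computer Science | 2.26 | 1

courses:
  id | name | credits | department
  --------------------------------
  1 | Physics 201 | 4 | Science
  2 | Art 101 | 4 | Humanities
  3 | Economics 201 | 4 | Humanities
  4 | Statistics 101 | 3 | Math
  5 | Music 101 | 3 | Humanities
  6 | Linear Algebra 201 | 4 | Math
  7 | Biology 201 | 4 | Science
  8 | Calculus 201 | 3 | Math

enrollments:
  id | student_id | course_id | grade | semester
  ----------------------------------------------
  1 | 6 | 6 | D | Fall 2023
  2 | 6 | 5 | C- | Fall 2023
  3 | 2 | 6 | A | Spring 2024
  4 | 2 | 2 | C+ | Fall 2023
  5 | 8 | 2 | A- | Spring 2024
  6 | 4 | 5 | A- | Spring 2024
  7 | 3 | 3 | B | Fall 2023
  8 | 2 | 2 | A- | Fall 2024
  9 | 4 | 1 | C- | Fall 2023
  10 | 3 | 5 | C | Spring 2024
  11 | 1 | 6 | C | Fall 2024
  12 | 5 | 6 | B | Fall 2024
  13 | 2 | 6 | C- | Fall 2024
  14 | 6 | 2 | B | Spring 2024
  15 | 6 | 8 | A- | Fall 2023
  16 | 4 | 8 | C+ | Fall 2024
SELECT name, year FROM students WHERE year >= 1

Execution result:
name | year
Quinn Wilson | 3
Carol Jones | 3
Ivy Martinez | 2
Noah Davis | 3
Eve Smith | 3
Ivy Miller | 4
David Williams | 4
Jack Smith | 1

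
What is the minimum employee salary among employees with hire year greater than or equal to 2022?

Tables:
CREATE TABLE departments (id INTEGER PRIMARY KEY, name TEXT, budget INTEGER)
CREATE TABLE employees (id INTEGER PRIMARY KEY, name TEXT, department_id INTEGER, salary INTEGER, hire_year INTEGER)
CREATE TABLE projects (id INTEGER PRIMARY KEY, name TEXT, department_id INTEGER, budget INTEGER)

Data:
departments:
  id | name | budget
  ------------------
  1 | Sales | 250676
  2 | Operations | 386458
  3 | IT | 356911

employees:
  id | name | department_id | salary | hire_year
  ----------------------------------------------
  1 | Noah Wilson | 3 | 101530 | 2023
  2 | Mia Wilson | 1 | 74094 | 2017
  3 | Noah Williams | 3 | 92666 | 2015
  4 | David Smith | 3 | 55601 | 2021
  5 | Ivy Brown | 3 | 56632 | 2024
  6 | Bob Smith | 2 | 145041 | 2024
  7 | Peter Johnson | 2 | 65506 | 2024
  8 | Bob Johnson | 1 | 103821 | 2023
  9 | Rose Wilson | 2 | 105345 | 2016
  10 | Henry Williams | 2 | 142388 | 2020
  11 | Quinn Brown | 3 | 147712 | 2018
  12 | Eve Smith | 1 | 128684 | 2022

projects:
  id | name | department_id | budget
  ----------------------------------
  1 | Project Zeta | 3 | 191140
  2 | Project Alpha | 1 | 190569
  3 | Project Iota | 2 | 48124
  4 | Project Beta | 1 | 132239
SELECT MIN(salary) FROM employees WHERE hire_year >= 2022

Execution result:
56632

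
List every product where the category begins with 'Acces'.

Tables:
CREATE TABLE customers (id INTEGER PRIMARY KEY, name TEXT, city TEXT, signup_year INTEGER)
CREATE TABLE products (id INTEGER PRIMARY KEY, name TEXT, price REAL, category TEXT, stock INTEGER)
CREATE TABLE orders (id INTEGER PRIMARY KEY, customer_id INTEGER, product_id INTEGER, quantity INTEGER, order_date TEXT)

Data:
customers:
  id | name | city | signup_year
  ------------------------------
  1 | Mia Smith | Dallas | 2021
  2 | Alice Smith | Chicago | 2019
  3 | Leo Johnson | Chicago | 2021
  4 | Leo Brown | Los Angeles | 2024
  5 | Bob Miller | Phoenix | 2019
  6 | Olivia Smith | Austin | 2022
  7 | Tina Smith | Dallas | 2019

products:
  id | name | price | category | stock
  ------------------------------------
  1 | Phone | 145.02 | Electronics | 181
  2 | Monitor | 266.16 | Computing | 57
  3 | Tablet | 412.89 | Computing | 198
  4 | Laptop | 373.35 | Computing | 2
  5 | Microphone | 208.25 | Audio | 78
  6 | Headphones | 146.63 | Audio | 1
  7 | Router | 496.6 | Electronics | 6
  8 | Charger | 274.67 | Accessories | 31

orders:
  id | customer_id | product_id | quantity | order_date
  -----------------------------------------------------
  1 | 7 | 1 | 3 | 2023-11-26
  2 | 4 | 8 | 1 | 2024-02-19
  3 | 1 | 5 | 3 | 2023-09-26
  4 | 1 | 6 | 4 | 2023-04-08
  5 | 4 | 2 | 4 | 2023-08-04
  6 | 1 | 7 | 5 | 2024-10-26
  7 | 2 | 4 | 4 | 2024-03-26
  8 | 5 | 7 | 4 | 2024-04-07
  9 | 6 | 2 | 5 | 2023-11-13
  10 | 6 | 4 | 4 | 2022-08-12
SELECT name, category FROM products WHERE category LIKE 'Acces%'

Execution result:
name | category
Charger | Accessories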